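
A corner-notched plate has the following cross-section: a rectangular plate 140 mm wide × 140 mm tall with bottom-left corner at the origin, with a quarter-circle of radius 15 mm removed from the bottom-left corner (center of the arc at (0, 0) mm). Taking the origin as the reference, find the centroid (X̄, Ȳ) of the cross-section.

Part | A | x̄ᵢ | ȳᵢ | A·x̄ᵢ | A·ȳᵢ
plate | 19600.00 | 70.00 | 70.00 | 1372000.00 | 1372000.00
removed quarter-circle | -176.71 | 6.37 | 6.37 | -1125.00 | -1125.00
Σ | 19423.29 |  |  | 1370875.00 | 1370875.00
X̄ = 1370875.00 / 19423.29 = 70.58 mm
Ȳ = 1370875.00 / 19423.29 = 70.58 mm

X̄ = 70.58 mm, Ȳ = 70.58 mm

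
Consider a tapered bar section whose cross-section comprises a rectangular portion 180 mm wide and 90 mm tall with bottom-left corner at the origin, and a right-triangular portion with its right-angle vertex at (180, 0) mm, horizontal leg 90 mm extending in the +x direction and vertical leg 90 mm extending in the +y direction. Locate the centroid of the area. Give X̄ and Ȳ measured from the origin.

X̄ = 114.00 mm, Ȳ = 42.00 mm

rectangular portion: A = 180 × 90 = 16200.00, centroid at (90.00, 45.00).
triangular portion: A = ½·90·90 = 4050.00, centroid at (210.00, 30.00).
ΣA = 20250.00 mm², ΣAX̄ = 2308500.00 mm³, ΣAȲ = 850500.00 mm³.
X̄ = 2308500.00/20250.00 = 114.00 mm; Ȳ = 850500.00/20250.00 = 42.00 mm.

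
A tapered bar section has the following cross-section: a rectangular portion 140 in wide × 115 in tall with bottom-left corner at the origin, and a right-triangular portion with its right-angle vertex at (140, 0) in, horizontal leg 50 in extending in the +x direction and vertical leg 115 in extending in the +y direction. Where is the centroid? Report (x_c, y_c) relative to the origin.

x_c = 83.13 in, y_c = 54.60 in

rectangular portion: A = 140 × 115 = 16100.00, centroid at (70.00, 57.50).
triangular portion: A = ½·50·115 = 2875.00, centroid at (156.67, 38.33).
ΣA = 18975.00 in², ΣAx_c = 1577416.67 in³, ΣAy_c = 1035958.33 in³.
x_c = 1577416.67/18975.00 = 83.13 in; y_c = 1035958.33/18975.00 = 54.60 in.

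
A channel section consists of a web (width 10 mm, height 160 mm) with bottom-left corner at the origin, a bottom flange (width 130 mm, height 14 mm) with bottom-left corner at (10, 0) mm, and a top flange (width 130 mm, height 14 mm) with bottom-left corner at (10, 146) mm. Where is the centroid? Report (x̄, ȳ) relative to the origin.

x̄ = 53.63 mm, ȳ = 80.00 mm

web: A = 10 × 160 = 1600.00, centroid at (5.00, 80.00).
bottom flange: A = 130 × 14 = 1820.00, centroid at (75.00, 7.00).
top flange: A = 130 × 14 = 1820.00, centroid at (75.00, 153.00).
ΣA = 5240.00 mm², ΣAx̄ = 281000.00 mm³, ΣAȳ = 419200.00 mm³.
x̄ = 281000.00/5240.00 = 53.63 mm; ȳ = 419200.00/5240.00 = 80.00 mm.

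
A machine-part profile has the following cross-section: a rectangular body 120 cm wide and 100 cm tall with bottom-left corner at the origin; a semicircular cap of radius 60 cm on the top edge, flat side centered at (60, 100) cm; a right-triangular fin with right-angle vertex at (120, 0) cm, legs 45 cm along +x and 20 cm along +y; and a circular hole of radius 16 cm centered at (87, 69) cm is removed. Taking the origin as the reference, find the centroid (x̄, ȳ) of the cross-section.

Part | A | x̄ᵢ | ȳᵢ | A·x̄ᵢ | A·ȳᵢ
rectangular body | 12000.00 | 60.00 | 50.00 | 720000.00 | 600000.00
semicircular top | 5654.87 | 60.00 | 125.46 | 339292.01 | 709486.68
triangular fin | 450.00 | 135.00 | 6.67 | 60750.00 | 3000.00
hole | -804.25 | 87.00 | 69.00 | -69969.55 | -55493.09
Σ | 17300.62 |  |  | 1050072.46 | 1256993.59
x̄ = 1050072.46 / 17300.62 = 60.70 cm
ȳ = 1256993.59 / 17300.62 = 72.66 cm

x̄ = 60.70 cm, ȳ = 72.66 cm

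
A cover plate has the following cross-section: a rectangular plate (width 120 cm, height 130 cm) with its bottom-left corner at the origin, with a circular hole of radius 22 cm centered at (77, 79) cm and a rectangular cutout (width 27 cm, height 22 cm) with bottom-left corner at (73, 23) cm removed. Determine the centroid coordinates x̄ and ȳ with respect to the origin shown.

x̄ = 56.92 cm, ȳ = 64.79 cm

plate: A = 120 × 130 = 15600.00, centroid at (60.00, 65.00).
hole 1: A = −π·22² = -1520.53, centroid at (77.00, 79.00).
hole 2: A = −(27 × 22) = -594.00, centroid at (86.50, 34.00).
ΣA = 13485.47 cm²
ΣAx̄ = (15600.00)(60.00) + (-1520.53)(77.00) + (-594.00)(86.50) = 767538.12 cm³
ΣAȳ = (15600.00)(65.00) + (-1520.53)(79.00) + (-594.00)(34.00) = 873682.06 cm³
x̄ = 767538.12 / 13485.47 = 56.92 cm
ȳ = 873682.06 / 13485.47 = 64.79 cm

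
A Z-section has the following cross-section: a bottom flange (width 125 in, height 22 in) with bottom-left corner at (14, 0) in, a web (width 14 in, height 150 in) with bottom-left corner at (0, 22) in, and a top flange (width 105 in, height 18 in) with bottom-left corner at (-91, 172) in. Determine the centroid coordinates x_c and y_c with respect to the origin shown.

x_c = 22.60 in, y_c = 85.47 in

Part | A | x̄ᵢ | ȳᵢ | A·x̄ᵢ | A·ȳᵢ
bottom flange | 2750.00 | 76.50 | 11.00 | 210375.00 | 30250.00
web | 2100.00 | 7.00 | 97.00 | 14700.00 | 203700.00
top flange | 1890.00 | -38.50 | 181.00 | -72765.00 | 342090.00
Σ | 6740.00 |  |  | 152310.00 | 576040.00
x_c = 152310.00 / 6740.00 = 22.60 in
y_c = 576040.00 / 6740.00 = 85.47 in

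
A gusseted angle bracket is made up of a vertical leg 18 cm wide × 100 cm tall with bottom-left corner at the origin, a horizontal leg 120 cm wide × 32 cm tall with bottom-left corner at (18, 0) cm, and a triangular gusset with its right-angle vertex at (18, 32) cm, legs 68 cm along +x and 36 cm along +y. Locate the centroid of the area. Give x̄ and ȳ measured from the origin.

x̄ = 53.25 cm, ȳ = 29.91 cm

vertical leg: A = 18 × 100 = 1800.00, centroid at (9.00, 50.00).
horizontal leg: A = 120 × 32 = 3840.00, centroid at (78.00, 16.00).
gusset: A = ½·68·36 = 1224.00, centroid at (40.67, 44.00).
ΣA = 6864.00 cm²
ΣAx̄ = (1800.00)(9.00) + (3840.00)(78.00) + (1224.00)(40.67) = 365496.00 cm³
ΣAȳ = (1800.00)(50.00) + (3840.00)(16.00) + (1224.00)(44.00) = 205296.00 cm³
x̄ = 365496.00 / 6864.00 = 53.25 cm
ȳ = 205296.00 / 6864.00 = 29.91 cm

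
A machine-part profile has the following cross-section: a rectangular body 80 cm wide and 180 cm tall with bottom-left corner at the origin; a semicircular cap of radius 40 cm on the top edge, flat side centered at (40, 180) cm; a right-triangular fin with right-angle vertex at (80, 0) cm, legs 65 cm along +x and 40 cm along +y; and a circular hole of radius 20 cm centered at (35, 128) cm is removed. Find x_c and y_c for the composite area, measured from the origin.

x_c = 45.10 cm, y_c = 97.16 cm

rectangular body: A = 80 × 180 = 14400.00, centroid at (40.00, 90.00).
semicircular top: A = ½π·40² = 2513.27, centroid at (40.00, 196.98).
triangular fin: A = ½·65·40 = 1300.00, centroid at (101.67, 13.33).
hole: A = −π·20² = -1256.64, centroid at (35.00, 128.00).
ΣA = 16956.64 cm²
ΣAx_c = (14400.00)(40.00) + (2513.27)(40.00) + (1300.00)(101.67) + (-1256.64)(35.00) = 764715.33 cm³
ΣAy_c = (14400.00)(90.00) + (2513.27)(196.98) + (1300.00)(13.33) + (-1256.64)(128.00) = 1647539.80 cm³
x_c = 764715.33 / 16956.64 = 45.10 cm
y_c = 1647539.80 / 16956.64 = 97.16 cm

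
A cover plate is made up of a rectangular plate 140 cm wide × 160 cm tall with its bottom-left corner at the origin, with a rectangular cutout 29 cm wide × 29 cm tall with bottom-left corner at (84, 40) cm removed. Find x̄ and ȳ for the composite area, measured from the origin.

x̄ = 68.89 cm, ȳ = 80.99 cm

plate: A = 140 × 160 = 22400.00, centroid at (70.00, 80.00).
hole: A = −(29 × 29) = -841.00, centroid at (98.50, 54.50).
ΣA = 21559.00 cm²
ΣAx̄ = (22400.00)(70.00) + (-841.00)(98.50) = 1485161.50 cm³
ΣAȳ = (22400.00)(80.00) + (-841.00)(54.50) = 1746165.50 cm³
x̄ = 1485161.50 / 21559.00 = 68.89 cm
ȳ = 1746165.50 / 21559.00 = 80.99 cm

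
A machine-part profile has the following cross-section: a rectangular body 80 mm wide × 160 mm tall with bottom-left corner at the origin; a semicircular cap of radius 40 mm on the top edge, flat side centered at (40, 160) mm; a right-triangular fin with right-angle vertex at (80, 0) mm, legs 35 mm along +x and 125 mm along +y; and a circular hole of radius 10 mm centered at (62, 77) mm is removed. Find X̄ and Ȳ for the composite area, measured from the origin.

X̄ = 46.17 mm, Ȳ = 89.36 mm

rectangular body: A = 80 × 160 = 12800.00, centroid at (40.00, 80.00).
semicircular top: A = ½π·40² = 2513.27, centroid at (40.00, 176.98).
triangular fin: A = ½·35·125 = 2187.50, centroid at (91.67, 41.67).
hole: A = −π·10² = -314.16, centroid at (62.00, 77.00).
ΣA = 17186.61 mm², ΣAX̄ = 793573.92 mm³, ΣAȲ = 1535746.10 mm³.
X̄ = 793573.92/17186.61 = 46.17 mm; Ȳ = 1535746.10/17186.61 = 89.36 mm.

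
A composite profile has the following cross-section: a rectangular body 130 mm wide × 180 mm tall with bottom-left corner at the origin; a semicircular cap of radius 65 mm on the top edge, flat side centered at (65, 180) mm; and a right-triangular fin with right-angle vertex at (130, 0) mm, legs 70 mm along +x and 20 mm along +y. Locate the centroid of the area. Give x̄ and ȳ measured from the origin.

rectangular body: A = 130 × 180 = 23400.00, centroid at (65.00, 90.00).
semicircular top: A = ½π·65² = 6636.61, centroid at (65.00, 207.59).
triangular fin: A = ½·70·20 = 700.00, centroid at (153.33, 6.67).
ΣA = 30736.61 mm²
ΣAx̄ = (23400.00)(65.00) + (6636.61)(65.00) + (700.00)(153.33) = 2059713.27 mm³
ΣAȳ = (23400.00)(90.00) + (6636.61)(207.59) + (700.00)(6.67) = 3488340.61 mm³
x̄ = 2059713.27 / 30736.61 = 67.01 mm
ȳ = 3488340.61 / 30736.61 = 113.49 mm

x̄ = 67.01 mm, ȳ = 113.49 mm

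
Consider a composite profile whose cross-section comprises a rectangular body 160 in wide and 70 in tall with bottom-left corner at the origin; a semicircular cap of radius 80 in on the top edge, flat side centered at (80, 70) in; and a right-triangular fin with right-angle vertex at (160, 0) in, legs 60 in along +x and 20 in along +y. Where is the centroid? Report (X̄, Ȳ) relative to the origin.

X̄ = 82.75 in, Ȳ = 65.94 in

rectangular body: A = 160 × 70 = 11200.00, centroid at (80.00, 35.00).
semicircular top: A = ½π·80² = 10053.10, centroid at (80.00, 103.95).
triangular fin: A = ½·60·20 = 600.00, centroid at (180.00, 6.67).
ΣA = 21853.10 in²
ΣAX̄ = (11200.00)(80.00) + (10053.10)(80.00) + (600.00)(180.00) = 1808247.72 in³
ΣAȲ = (11200.00)(35.00) + (10053.10)(103.95) + (600.00)(6.67) = 1441050.09 in³
X̄ = 1808247.72 / 21853.10 = 82.75 in
Ȳ = 1441050.09 / 21853.10 = 65.94 in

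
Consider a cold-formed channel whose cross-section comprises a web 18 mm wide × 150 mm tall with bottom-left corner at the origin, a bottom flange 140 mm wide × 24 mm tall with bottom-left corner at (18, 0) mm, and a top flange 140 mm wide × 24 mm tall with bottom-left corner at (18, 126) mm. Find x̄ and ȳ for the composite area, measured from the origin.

web: A = 18 × 150 = 2700.00, centroid at (9.00, 75.00).
bottom flange: A = 140 × 24 = 3360.00, centroid at (88.00, 12.00).
top flange: A = 140 × 24 = 3360.00, centroid at (88.00, 138.00).
ΣA = 9420.00 mm², ΣAx̄ = 615660.00 mm³, ΣAȳ = 706500.00 mm³.
x̄ = 615660.00/9420.00 = 65.36 mm; ȳ = 706500.00/9420.00 = 75.00 mm.

x̄ = 65.36 mm, ȳ = 75.00 mm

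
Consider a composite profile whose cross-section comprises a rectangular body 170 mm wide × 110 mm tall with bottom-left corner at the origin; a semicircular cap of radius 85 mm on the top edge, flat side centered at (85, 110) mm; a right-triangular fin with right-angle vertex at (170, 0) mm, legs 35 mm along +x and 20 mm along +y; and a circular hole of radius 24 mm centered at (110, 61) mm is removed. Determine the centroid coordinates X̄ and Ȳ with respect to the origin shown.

rectangular body: A = 170 × 110 = 18700.00, centroid at (85.00, 55.00).
semicircular top: A = ½π·85² = 11349.00, centroid at (85.00, 146.08).
triangular fin: A = ½·35·20 = 350.00, centroid at (181.67, 6.67).
hole: A = −π·24² = -1809.56, centroid at (110.00, 61.00).
ΣA = 28589.45 mm²
ΣAX̄ = (18700.00)(85.00) + (11349.00)(85.00) + (350.00)(181.67) + (-1809.56)(110.00) = 2418697.32 mm³
ΣAȲ = (18700.00)(55.00) + (11349.00)(146.08) + (350.00)(6.67) + (-1809.56)(61.00) = 2578257.38 mm³
X̄ = 2418697.32 / 28589.45 = 84.60 mm
Ȳ = 2578257.38 / 28589.45 = 90.18 mm

X̄ = 84.60 mm, Ȳ = 90.18 mm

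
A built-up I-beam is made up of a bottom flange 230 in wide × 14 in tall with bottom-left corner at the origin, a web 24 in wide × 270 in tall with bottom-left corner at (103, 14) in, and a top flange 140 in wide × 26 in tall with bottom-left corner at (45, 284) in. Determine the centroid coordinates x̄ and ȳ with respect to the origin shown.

x̄ = 115.00 in, ȳ = 155.11 in

bottom flange: A = 230 × 14 = 3220.00, centroid at (115.00, 7.00).
web: A = 24 × 270 = 6480.00, centroid at (115.00, 149.00).
top flange: A = 140 × 26 = 3640.00, centroid at (115.00, 297.00).
ΣA = 13340.00 in²
ΣAx̄ = (3220.00)(115.00) + (6480.00)(115.00) + (3640.00)(115.00) = 1534100.00 in³
ΣAȳ = (3220.00)(7.00) + (6480.00)(149.00) + (3640.00)(297.00) = 2069140.00 in³
x̄ = 1534100.00 / 13340.00 = 115.00 in
ȳ = 2069140.00 / 13340.00 = 155.11 in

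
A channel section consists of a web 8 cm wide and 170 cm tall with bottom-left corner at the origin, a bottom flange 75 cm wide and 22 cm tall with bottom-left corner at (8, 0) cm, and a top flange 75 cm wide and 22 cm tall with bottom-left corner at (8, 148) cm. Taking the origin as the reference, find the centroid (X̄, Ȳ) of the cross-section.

X̄ = 33.39 cm, Ȳ = 85.00 cm

web: A = 8 × 170 = 1360.00, centroid at (4.00, 85.00).
bottom flange: A = 75 × 22 = 1650.00, centroid at (45.50, 11.00).
top flange: A = 75 × 22 = 1650.00, centroid at (45.50, 159.00).
ΣA = 4660.00 cm²
ΣAX̄ = (1360.00)(4.00) + (1650.00)(45.50) + (1650.00)(45.50) = 155590.00 cm³
ΣAȲ = (1360.00)(85.00) + (1650.00)(11.00) + (1650.00)(159.00) = 396100.00 cm³
X̄ = 155590.00 / 4660.00 = 33.39 cm
Ȳ = 396100.00 / 4660.00 = 85.00 cm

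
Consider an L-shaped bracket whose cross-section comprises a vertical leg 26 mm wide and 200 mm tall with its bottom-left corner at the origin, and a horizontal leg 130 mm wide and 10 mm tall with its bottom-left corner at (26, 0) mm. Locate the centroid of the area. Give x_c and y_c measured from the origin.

x_c = 28.60 mm, y_c = 81.00 mm

Part | A | x̄ᵢ | ȳᵢ | A·x̄ᵢ | A·ȳᵢ
vertical leg | 5200.00 | 13.00 | 100.00 | 67600.00 | 520000.00
horizontal leg | 1300.00 | 91.00 | 5.00 | 118300.00 | 6500.00
Σ | 6500.00 |  |  | 185900.00 | 526500.00
x_c = 185900.00 / 6500.00 = 28.60 mm
y_c = 526500.00 / 6500.00 = 81.00 mm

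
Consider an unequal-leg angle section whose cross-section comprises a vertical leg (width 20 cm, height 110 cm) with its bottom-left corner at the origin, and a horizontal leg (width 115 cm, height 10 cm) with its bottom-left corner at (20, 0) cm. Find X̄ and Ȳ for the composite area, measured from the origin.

Part | A | x̄ᵢ | ȳᵢ | A·x̄ᵢ | A·ȳᵢ
vertical leg | 2200.00 | 10.00 | 55.00 | 22000.00 | 121000.00
horizontal leg | 1150.00 | 77.50 | 5.00 | 89125.00 | 5750.00
Σ | 3350.00 |  |  | 111125.00 | 126750.00
X̄ = 111125.00 / 3350.00 = 33.17 cm
Ȳ = 126750.00 / 3350.00 = 37.84 cm

X̄ = 33.17 cm, Ȳ = 37.84 cm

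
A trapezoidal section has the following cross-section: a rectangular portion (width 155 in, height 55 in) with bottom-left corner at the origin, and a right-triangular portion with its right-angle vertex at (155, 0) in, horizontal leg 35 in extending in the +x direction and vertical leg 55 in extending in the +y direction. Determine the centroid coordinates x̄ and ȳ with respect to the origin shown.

x̄ = 86.55 in, ȳ = 26.57 in

rectangular portion: A = 155 × 55 = 8525.00, centroid at (77.50, 27.50).
triangular portion: A = ½·35·55 = 962.50, centroid at (166.67, 18.33).
ΣA = 9487.50 in²
ΣAx̄ = (8525.00)(77.50) + (962.50)(166.67) = 821104.17 in³
ΣAȳ = (8525.00)(27.50) + (962.50)(18.33) = 252083.33 in³
x̄ = 821104.17 / 9487.50 = 86.55 in
ȳ = 252083.33 / 9487.50 = 26.57 in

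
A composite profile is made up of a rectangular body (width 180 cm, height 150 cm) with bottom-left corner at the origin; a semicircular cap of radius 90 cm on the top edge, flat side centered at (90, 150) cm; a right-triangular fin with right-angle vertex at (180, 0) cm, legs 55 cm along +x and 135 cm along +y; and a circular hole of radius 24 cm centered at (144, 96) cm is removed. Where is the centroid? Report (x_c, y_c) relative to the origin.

x_c = 97.31 cm, y_c = 106.01 cm

rectangular body: A = 180 × 150 = 27000.00, centroid at (90.00, 75.00).
semicircular top: A = ½π·90² = 12723.45, centroid at (90.00, 188.20).
triangular fin: A = ½·55·135 = 3712.50, centroid at (198.33, 45.00).
hole: A = −π·24² = -1809.56, centroid at (144.00, 96.00).
ΣA = 41626.39 cm²
ΣAx_c = (27000.00)(90.00) + (12723.45)(90.00) + (3712.50)(198.33) + (-1809.56)(144.00) = 4050846.76 cm³
ΣAy_c = (27000.00)(75.00) + (12723.45)(188.20) + (3712.50)(45.00) + (-1809.56)(96.00) = 4412862.53 cm³
x_c = 4050846.76 / 41626.39 = 97.31 cm
y_c = 4412862.53 / 41626.39 = 106.01 cm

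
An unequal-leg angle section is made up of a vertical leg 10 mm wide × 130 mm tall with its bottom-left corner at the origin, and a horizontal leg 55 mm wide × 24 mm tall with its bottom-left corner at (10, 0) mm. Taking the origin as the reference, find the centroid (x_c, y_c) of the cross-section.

Part | A | x̄ᵢ | ȳᵢ | A·x̄ᵢ | A·ȳᵢ
vertical leg | 1300.00 | 5.00 | 65.00 | 6500.00 | 84500.00
horizontal leg | 1320.00 | 37.50 | 12.00 | 49500.00 | 15840.00
Σ | 2620.00 |  |  | 56000.00 | 100340.00
x_c = 56000.00 / 2620.00 = 21.37 mm
y_c = 100340.00 / 2620.00 = 38.30 mm

x_c = 21.37 mm, y_c = 38.30 mm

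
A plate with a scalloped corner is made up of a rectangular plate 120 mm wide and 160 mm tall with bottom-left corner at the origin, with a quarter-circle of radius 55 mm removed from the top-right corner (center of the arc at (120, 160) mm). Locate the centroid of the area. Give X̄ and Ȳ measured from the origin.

X̄ = 54.82 mm, Ȳ = 72.00 mm

plate: A = 120 × 160 = 19200.00, centroid at (60.00, 80.00).
removed quarter-circle: A = −¼π·55² = -2375.83, centroid at (96.66, 136.66).
ΣA = 16824.17 mm², ΣAX̄ = 922358.80 mm³, ΣAȲ = 1211325.62 mm³.
X̄ = 922358.80/16824.17 = 54.82 mm; Ȳ = 1211325.62/16824.17 = 72.00 mm.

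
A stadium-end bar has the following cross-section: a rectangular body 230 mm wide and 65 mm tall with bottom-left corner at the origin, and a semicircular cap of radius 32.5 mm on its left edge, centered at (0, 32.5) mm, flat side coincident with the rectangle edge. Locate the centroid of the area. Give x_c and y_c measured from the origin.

x_c = 102.13 mm, y_c = 32.50 mm

rectangular body: A = 230 × 65 = 14950.00, centroid at (115.00, 32.50).
semicircular end: A = ½π·32.5² = 1659.15, centroid at (-13.79, 32.50).
ΣA = 16609.15 mm², ΣAx_c = 1696364.58 mm³, ΣAy_c = 539797.49 mm³.
x_c = 1696364.58/16609.15 = 102.13 mm; y_c = 539797.49/16609.15 = 32.50 mm.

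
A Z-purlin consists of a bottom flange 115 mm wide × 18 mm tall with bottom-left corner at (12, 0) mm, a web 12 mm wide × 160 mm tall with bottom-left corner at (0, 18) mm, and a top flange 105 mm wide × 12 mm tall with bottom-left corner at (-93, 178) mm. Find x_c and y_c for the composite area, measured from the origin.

x_c = 19.88 mm, y_c = 83.55 mm

bottom flange: A = 115 × 18 = 2070.00, centroid at (69.50, 9.00).
web: A = 12 × 160 = 1920.00, centroid at (6.00, 98.00).
top flange: A = 105 × 12 = 1260.00, centroid at (-40.50, 184.00).
ΣA = 5250.00 mm²
ΣAx_c = (2070.00)(69.50) + (1920.00)(6.00) + (1260.00)(-40.50) = 104355.00 mm³
ΣAy_c = (2070.00)(9.00) + (1920.00)(98.00) + (1260.00)(184.00) = 438630.00 mm³
x_c = 104355.00 / 5250.00 = 19.88 mm
y_c = 438630.00 / 5250.00 = 83.55 mm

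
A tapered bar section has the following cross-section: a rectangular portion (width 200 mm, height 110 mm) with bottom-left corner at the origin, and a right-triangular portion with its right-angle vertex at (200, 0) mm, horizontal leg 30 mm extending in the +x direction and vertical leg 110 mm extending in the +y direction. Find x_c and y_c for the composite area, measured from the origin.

rectangular portion: A = 200 × 110 = 22000.00, centroid at (100.00, 55.00).
triangular portion: A = ½·30·110 = 1650.00, centroid at (210.00, 36.67).
ΣA = 23650.00 mm²
ΣAx_c = (22000.00)(100.00) + (1650.00)(210.00) = 2546500.00 mm³
ΣAy_c = (22000.00)(55.00) + (1650.00)(36.67) = 1270500.00 mm³
x_c = 2546500.00 / 23650.00 = 107.67 mm
y_c = 1270500.00 / 23650.00 = 53.72 mm

x_c = 107.67 mm, y_c = 53.72 mm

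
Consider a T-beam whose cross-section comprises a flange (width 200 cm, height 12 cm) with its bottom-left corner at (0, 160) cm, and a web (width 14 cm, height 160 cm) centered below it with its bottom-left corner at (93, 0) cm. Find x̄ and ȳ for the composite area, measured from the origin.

x̄ = 100.00 cm, ȳ = 124.48 cm

web: A = 14 × 160 = 2240.00, centroid at (100.00, 80.00).
flange: A = 200 × 12 = 2400.00, centroid at (100.00, 166.00).
ΣA = 4640.00 cm², ΣAx̄ = 464000.00 cm³, ΣAȳ = 577600.00 cm³.
x̄ = 464000.00/4640.00 = 100.00 cm; ȳ = 577600.00/4640.00 = 124.48 cm.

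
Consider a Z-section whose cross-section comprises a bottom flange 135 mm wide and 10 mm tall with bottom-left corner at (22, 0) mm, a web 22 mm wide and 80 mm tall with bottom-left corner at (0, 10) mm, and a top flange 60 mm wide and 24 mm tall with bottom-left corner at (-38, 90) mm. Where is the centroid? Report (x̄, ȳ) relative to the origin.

x̄ = 28.28 mm, ȳ = 53.11 mm

bottom flange: A = 135 × 10 = 1350.00, centroid at (89.50, 5.00).
web: A = 22 × 80 = 1760.00, centroid at (11.00, 50.00).
top flange: A = 60 × 24 = 1440.00, centroid at (-8.00, 102.00).
ΣA = 4550.00 mm², ΣAx̄ = 128665.00 mm³, ΣAȳ = 241630.00 mm³.
x̄ = 128665.00/4550.00 = 28.28 mm; ȳ = 241630.00/4550.00 = 53.11 mm.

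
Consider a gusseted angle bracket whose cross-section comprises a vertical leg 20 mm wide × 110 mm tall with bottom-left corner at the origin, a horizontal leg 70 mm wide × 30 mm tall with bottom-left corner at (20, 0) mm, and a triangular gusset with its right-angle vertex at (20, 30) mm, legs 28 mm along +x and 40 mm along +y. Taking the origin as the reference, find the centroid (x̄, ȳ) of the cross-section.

x̄ = 31.67 mm, ȳ = 36.37 mm

Part | A | x̄ᵢ | ȳᵢ | A·x̄ᵢ | A·ȳᵢ
vertical leg | 2200.00 | 10.00 | 55.00 | 22000.00 | 121000.00
horizontal leg | 2100.00 | 55.00 | 15.00 | 115500.00 | 31500.00
gusset | 560.00 | 29.33 | 43.33 | 16426.67 | 24266.67
Σ | 4860.00 |  |  | 153926.67 | 176766.67
x̄ = 153926.67 / 4860.00 = 31.67 mm
ȳ = 176766.67 / 4860.00 = 36.37 mm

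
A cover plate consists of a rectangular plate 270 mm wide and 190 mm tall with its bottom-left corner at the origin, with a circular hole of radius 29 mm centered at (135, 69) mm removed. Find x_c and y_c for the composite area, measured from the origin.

x_c = 135.00 mm, y_c = 96.41 mm

plate: A = 270 × 190 = 51300.00, centroid at (135.00, 95.00).
hole: A = −π·29² = -2642.08, centroid at (135.00, 69.00).
ΣA = 48657.92 mm²
ΣAx_c = (51300.00)(135.00) + (-2642.08)(135.00) = 6568819.28 mm³
ΣAy_c = (51300.00)(95.00) + (-2642.08)(69.00) = 4691196.52 mm³
x_c = 6568819.28 / 48657.92 = 135.00 mm
y_c = 4691196.52 / 48657.92 = 96.41 mm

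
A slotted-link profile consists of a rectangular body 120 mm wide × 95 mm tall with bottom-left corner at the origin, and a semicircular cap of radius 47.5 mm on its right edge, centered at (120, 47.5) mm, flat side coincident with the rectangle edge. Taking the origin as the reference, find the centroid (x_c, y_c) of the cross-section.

x_c = 79.01 mm, y_c = 47.50 mm

Part | A | x̄ᵢ | ȳᵢ | A·x̄ᵢ | A·ȳᵢ
rectangular body | 11400.00 | 60.00 | 47.50 | 684000.00 | 541500.00
semicircular end | 3544.11 | 140.16 | 47.50 | 496741.02 | 168345.19
Σ | 14944.11 |  |  | 1180741.02 | 709845.19
x_c = 1180741.02 / 14944.11 = 79.01 mm
y_c = 709845.19 / 14944.11 = 47.50 mm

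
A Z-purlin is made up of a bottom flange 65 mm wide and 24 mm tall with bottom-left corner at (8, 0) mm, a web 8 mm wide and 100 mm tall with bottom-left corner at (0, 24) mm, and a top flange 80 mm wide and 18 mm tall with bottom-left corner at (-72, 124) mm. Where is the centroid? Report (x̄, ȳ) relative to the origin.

x̄ = 5.34 mm, ȳ = 70.91 mm

bottom flange: A = 65 × 24 = 1560.00, centroid at (40.50, 12.00).
web: A = 8 × 100 = 800.00, centroid at (4.00, 74.00).
top flange: A = 80 × 18 = 1440.00, centroid at (-32.00, 133.00).
ΣA = 3800.00 mm², ΣAx̄ = 20300.00 mm³, ΣAȳ = 269440.00 mm³.
x̄ = 20300.00/3800.00 = 5.34 mm; ȳ = 269440.00/3800.00 = 70.91 mm.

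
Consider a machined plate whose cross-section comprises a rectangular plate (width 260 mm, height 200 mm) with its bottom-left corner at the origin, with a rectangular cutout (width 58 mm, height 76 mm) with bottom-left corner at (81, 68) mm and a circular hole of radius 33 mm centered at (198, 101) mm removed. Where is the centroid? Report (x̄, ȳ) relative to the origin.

plate: A = 260 × 200 = 52000.00, centroid at (130.00, 100.00).
hole 1: A = −(58 × 76) = -4408.00, centroid at (110.00, 106.00).
hole 2: A = −π·33² = -3421.19, centroid at (198.00, 101.00).
ΣA = 44170.81 mm²
ΣAx̄ = (52000.00)(130.00) + (-4408.00)(110.00) + (-3421.19)(198.00) = 5597723.51 mm³
ΣAȳ = (52000.00)(100.00) + (-4408.00)(106.00) + (-3421.19)(101.00) = 4387211.37 mm³
x̄ = 5597723.51 / 44170.81 = 126.73 mm
ȳ = 4387211.37 / 44170.81 = 99.32 mm

x̄ = 126.73 mm, ȳ = 99.32 mm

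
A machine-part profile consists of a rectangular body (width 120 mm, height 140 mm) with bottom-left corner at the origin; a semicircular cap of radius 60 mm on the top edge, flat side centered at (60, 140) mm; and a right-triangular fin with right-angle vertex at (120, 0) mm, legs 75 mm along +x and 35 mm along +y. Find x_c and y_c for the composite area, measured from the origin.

x_c = 64.69 mm, y_c = 89.49 mm

rectangular body: A = 120 × 140 = 16800.00, centroid at (60.00, 70.00).
semicircular top: A = ½π·60² = 5654.87, centroid at (60.00, 165.46).
triangular fin: A = ½·75·35 = 1312.50, centroid at (145.00, 11.67).
ΣA = 23767.37 mm², ΣAx_c = 1537604.51 mm³, ΣAy_c = 2126993.85 mm³.
x_c = 1537604.51/23767.37 = 64.69 mm; y_c = 2126993.85/23767.37 = 89.49 mm.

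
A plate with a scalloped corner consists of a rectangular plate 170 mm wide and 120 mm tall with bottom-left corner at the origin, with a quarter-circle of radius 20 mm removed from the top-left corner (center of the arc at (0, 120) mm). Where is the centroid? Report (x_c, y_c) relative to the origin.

x_c = 86.20 mm, y_c = 59.19 mm

Part | A | x̄ᵢ | ȳᵢ | A·x̄ᵢ | A·ȳᵢ
plate | 20400.00 | 85.00 | 60.00 | 1734000.00 | 1224000.00
removed quarter-circle | -314.16 | 8.49 | 111.51 | -2666.67 | -35032.45
Σ | 20085.84 |  |  | 1731333.33 | 1188967.55
x_c = 1731333.33 / 20085.84 = 86.20 mm
y_c = 1188967.55 / 20085.84 = 59.19 mm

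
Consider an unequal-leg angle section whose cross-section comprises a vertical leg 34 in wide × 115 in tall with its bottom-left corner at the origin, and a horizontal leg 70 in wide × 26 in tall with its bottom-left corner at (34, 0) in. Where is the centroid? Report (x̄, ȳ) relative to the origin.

x̄ = 33.52 in, ȳ = 43.37 in

Part | A | x̄ᵢ | ȳᵢ | A·x̄ᵢ | A·ȳᵢ
vertical leg | 3910.00 | 17.00 | 57.50 | 66470.00 | 224825.00
horizontal leg | 1820.00 | 69.00 | 13.00 | 125580.00 | 23660.00
Σ | 5730.00 |  |  | 192050.00 | 248485.00
x̄ = 192050.00 / 5730.00 = 33.52 in
ȳ = 248485.00 / 5730.00 = 43.37 in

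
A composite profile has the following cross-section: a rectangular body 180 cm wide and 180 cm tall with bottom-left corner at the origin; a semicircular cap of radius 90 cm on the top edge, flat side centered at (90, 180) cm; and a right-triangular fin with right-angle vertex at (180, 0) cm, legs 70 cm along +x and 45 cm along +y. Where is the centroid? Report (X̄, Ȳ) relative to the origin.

X̄ = 93.82 cm, Ȳ = 122.40 cm

rectangular body: A = 180 × 180 = 32400.00, centroid at (90.00, 90.00).
semicircular top: A = ½π·90² = 12723.45, centroid at (90.00, 218.20).
triangular fin: A = ½·70·45 = 1575.00, centroid at (203.33, 15.00).
ΣA = 46698.45 cm², ΣAX̄ = 4381360.52 cm³, ΣAȲ = 5715846.04 cm³.
X̄ = 4381360.52/46698.45 = 93.82 cm; Ȳ = 5715846.04/46698.45 = 122.40 cm.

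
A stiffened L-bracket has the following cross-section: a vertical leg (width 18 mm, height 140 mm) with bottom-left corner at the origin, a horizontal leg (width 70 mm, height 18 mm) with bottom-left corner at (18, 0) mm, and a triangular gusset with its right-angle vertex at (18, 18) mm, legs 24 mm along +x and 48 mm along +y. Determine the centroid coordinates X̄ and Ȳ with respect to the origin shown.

X̄ = 23.98 mm, Ȳ = 47.60 mm

Part | A | x̄ᵢ | ȳᵢ | A·x̄ᵢ | A·ȳᵢ
vertical leg | 2520.00 | 9.00 | 70.00 | 22680.00 | 176400.00
horizontal leg | 1260.00 | 53.00 | 9.00 | 66780.00 | 11340.00
gusset | 576.00 | 26.00 | 34.00 | 14976.00 | 19584.00
Σ | 4356.00 |  |  | 104436.00 | 207324.00
X̄ = 104436.00 / 4356.00 = 23.98 mm
Ȳ = 207324.00 / 4356.00 = 47.60 mm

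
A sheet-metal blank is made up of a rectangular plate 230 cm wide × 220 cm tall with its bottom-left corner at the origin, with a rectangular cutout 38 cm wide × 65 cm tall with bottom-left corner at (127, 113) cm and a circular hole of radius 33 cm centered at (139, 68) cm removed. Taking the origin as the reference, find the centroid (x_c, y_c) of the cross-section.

plate: A = 230 × 220 = 50600.00, centroid at (115.00, 110.00).
hole 1: A = −(38 × 65) = -2470.00, centroid at (146.00, 145.50).
hole 2: A = −π·33² = -3421.19, centroid at (139.00, 68.00).
ΣA = 44708.81 cm², ΣAx_c = 4982833.98 cm³, ΣAy_c = 4973973.78 cm³.
x_c = 4982833.98/44708.81 = 111.45 cm; y_c = 4973973.78/44708.81 = 111.25 cm.

x_c = 111.45 cm, y_c = 111.25 cm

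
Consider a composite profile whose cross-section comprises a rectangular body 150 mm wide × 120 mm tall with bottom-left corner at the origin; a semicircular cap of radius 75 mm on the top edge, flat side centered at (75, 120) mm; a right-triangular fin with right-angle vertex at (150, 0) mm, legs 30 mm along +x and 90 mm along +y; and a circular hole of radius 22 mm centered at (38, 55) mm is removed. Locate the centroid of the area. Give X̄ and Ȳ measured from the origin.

rectangular body: A = 150 × 120 = 18000.00, centroid at (75.00, 60.00).
semicircular top: A = ½π·75² = 8835.73, centroid at (75.00, 151.83).
triangular fin: A = ½·30·90 = 1350.00, centroid at (160.00, 30.00).
hole: A = −π·22² = -1520.53, centroid at (38.00, 55.00).
ΣA = 26665.20 mm², ΣAX̄ = 2170899.53 mm³, ΣAȲ = 2378408.32 mm³.
X̄ = 2170899.53/26665.20 = 81.41 mm; Ȳ = 2378408.32/26665.20 = 89.20 mm.

X̄ = 81.41 mm, Ȳ = 89.20 mm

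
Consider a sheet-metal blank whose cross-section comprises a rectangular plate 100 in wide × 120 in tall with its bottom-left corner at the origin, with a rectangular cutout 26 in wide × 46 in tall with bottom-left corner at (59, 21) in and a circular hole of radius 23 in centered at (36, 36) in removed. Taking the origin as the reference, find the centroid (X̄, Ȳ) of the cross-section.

X̄ = 49.67 in, Ȳ = 66.46 in

plate: A = 100 × 120 = 12000.00, centroid at (50.00, 60.00).
hole 1: A = −(26 × 46) = -1196.00, centroid at (72.00, 44.00).
hole 2: A = −π·23² = -1661.90, centroid at (36.00, 36.00).
ΣA = 9142.10 in²
ΣAX̄ = (12000.00)(50.00) + (-1196.00)(72.00) + (-1661.90)(36.00) = 454059.51 in³
ΣAȲ = (12000.00)(60.00) + (-1196.00)(44.00) + (-1661.90)(36.00) = 607547.51 in³
X̄ = 454059.51 / 9142.10 = 49.67 in
Ȳ = 607547.51 / 9142.10 = 66.46 in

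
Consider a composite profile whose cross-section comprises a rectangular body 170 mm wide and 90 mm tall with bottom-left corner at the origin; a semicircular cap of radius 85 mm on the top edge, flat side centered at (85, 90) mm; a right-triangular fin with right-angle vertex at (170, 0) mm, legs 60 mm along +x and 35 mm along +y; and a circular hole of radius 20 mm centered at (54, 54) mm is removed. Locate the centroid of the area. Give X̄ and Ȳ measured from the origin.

X̄ = 90.64 mm, Ȳ = 78.05 mm

rectangular body: A = 170 × 90 = 15300.00, centroid at (85.00, 45.00).
semicircular top: A = ½π·85² = 11349.00, centroid at (85.00, 126.08).
triangular fin: A = ½·60·35 = 1050.00, centroid at (190.00, 11.67).
hole: A = −π·20² = -1256.64, centroid at (54.00, 54.00).
ΣA = 26442.37 mm², ΣAX̄ = 2396806.89 mm³, ΣAȲ = 2063718.58 mm³.
X̄ = 2396806.89/26442.37 = 90.64 mm; Ȳ = 2063718.58/26442.37 = 78.05 mm.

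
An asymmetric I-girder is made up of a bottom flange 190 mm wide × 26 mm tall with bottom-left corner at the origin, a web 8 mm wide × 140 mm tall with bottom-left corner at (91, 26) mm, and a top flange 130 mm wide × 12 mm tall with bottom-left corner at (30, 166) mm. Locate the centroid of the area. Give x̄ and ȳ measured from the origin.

x̄ = 95.00 mm, ȳ = 57.75 mm

bottom flange: A = 190 × 26 = 4940.00, centroid at (95.00, 13.00).
web: A = 8 × 140 = 1120.00, centroid at (95.00, 96.00).
top flange: A = 130 × 12 = 1560.00, centroid at (95.00, 172.00).
ΣA = 7620.00 mm²
ΣAx̄ = (4940.00)(95.00) + (1120.00)(95.00) + (1560.00)(95.00) = 723900.00 mm³
ΣAȳ = (4940.00)(13.00) + (1120.00)(96.00) + (1560.00)(172.00) = 440060.00 mm³
x̄ = 723900.00 / 7620.00 = 95.00 mm
ȳ = 440060.00 / 7620.00 = 57.75 mm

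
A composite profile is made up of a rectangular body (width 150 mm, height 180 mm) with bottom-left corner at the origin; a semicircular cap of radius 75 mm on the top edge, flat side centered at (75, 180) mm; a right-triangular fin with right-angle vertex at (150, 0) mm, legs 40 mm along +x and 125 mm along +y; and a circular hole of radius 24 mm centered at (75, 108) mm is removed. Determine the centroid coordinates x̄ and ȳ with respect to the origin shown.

x̄ = 81.05 mm, ȳ = 115.27 mm

rectangular body: A = 150 × 180 = 27000.00, centroid at (75.00, 90.00).
semicircular top: A = ½π·75² = 8835.73, centroid at (75.00, 211.83).
triangular fin: A = ½·40·125 = 2500.00, centroid at (163.33, 41.67).
hole: A = −π·24² = -1809.56, centroid at (75.00, 108.00).
ΣA = 36526.17 mm², ΣAx̄ = 2960296.23 mm³, ΣAȳ = 4210415.75 mm³.
x̄ = 2960296.23/36526.17 = 81.05 mm; ȳ = 4210415.75/36526.17 = 115.27 mm.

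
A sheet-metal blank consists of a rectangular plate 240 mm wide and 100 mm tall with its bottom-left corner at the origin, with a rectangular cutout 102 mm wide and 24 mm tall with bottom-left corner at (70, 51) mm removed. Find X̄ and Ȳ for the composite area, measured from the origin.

X̄ = 119.89 mm, Ȳ = 48.52 mm

plate: A = 240 × 100 = 24000.00, centroid at (120.00, 50.00).
hole: A = −(102 × 24) = -2448.00, centroid at (121.00, 63.00).
ΣA = 21552.00 mm², ΣAX̄ = 2583792.00 mm³, ΣAȲ = 1045776.00 mm³.
X̄ = 2583792.00/21552.00 = 119.89 mm; Ȳ = 1045776.00/21552.00 = 48.52 mm.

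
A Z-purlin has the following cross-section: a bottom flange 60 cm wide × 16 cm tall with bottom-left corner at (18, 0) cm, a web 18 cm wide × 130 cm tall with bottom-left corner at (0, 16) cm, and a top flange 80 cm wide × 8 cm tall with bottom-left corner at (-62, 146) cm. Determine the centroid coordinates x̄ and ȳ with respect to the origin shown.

bottom flange: A = 60 × 16 = 960.00, centroid at (48.00, 8.00).
web: A = 18 × 130 = 2340.00, centroid at (9.00, 81.00).
top flange: A = 80 × 8 = 640.00, centroid at (-22.00, 150.00).
ΣA = 3940.00 cm², ΣAx̄ = 53060.00 cm³, ΣAȳ = 293220.00 cm³.
x̄ = 53060.00/3940.00 = 13.47 cm; ȳ = 293220.00/3940.00 = 74.42 cm.

x̄ = 13.47 cm, ȳ = 74.42 cm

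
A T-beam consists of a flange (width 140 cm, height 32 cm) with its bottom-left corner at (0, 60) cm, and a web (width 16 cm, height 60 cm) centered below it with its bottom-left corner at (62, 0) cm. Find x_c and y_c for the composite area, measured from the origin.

x_c = 70.00 cm, y_c = 67.88 cm

Part | A | x̄ᵢ | ȳᵢ | A·x̄ᵢ | A·ȳᵢ
web | 960.00 | 70.00 | 30.00 | 67200.00 | 28800.00
flange | 4480.00 | 70.00 | 76.00 | 313600.00 | 340480.00
Σ | 5440.00 |  |  | 380800.00 | 369280.00
x_c = 380800.00 / 5440.00 = 70.00 cm
y_c = 369280.00 / 5440.00 = 67.88 cm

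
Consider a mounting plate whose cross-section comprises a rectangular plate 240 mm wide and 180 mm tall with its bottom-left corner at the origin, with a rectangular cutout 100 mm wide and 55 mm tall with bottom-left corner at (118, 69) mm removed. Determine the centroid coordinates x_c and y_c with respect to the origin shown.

plate: A = 240 × 180 = 43200.00, centroid at (120.00, 90.00).
hole: A = −(100 × 55) = -5500.00, centroid at (168.00, 96.50).
ΣA = 37700.00 mm²
ΣAx_c = (43200.00)(120.00) + (-5500.00)(168.00) = 4260000.00 mm³
ΣAy_c = (43200.00)(90.00) + (-5500.00)(96.50) = 3357250.00 mm³
x_c = 4260000.00 / 37700.00 = 113.00 mm
y_c = 3357250.00 / 37700.00 = 89.05 mm

x_c = 113.00 mm, y_c = 89.05 mm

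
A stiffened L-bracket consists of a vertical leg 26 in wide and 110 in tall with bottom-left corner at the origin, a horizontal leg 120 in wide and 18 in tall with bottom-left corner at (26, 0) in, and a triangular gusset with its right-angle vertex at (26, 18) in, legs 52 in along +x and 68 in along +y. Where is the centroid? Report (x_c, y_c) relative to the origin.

Part | A | x̄ᵢ | ȳᵢ | A·x̄ᵢ | A·ȳᵢ
vertical leg | 2860.00 | 13.00 | 55.00 | 37180.00 | 157300.00
horizontal leg | 2160.00 | 86.00 | 9.00 | 185760.00 | 19440.00
gusset | 1768.00 | 43.33 | 40.67 | 76613.33 | 71898.67
Σ | 6788.00 |  |  | 299553.33 | 248638.67
x_c = 299553.33 / 6788.00 = 44.13 in
y_c = 248638.67 / 6788.00 = 36.63 in

x_c = 44.13 in, y_c = 36.63 in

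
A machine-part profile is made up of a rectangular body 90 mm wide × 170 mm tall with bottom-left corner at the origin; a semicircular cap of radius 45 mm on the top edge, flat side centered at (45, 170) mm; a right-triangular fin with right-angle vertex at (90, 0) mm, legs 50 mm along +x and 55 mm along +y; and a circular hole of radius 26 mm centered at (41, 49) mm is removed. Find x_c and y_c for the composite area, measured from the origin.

x_c = 50.26 mm, y_c = 102.82 mm

Part | A | x̄ᵢ | ȳᵢ | A·x̄ᵢ | A·ȳᵢ
rectangular body | 15300.00 | 45.00 | 85.00 | 688500.00 | 1300500.00
semicircular top | 3180.86 | 45.00 | 189.10 | 143138.82 | 601496.64
triangular fin | 1375.00 | 106.67 | 18.33 | 146666.67 | 25208.33
hole | -2123.72 | 41.00 | 49.00 | -87072.38 | -104062.12
Σ | 17732.15 |  |  | 891233.10 | 1823142.85
x_c = 891233.10 / 17732.15 = 50.26 mm
y_c = 1823142.85 / 17732.15 = 102.82 mm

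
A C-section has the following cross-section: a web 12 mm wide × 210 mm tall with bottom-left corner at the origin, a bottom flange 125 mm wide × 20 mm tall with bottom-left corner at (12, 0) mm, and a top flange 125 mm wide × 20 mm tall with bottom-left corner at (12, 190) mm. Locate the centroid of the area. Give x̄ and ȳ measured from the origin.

x̄ = 51.55 mm, ȳ = 105.00 mm

web: A = 12 × 210 = 2520.00, centroid at (6.00, 105.00).
bottom flange: A = 125 × 20 = 2500.00, centroid at (74.50, 10.00).
top flange: A = 125 × 20 = 2500.00, centroid at (74.50, 200.00).
ΣA = 7520.00 mm², ΣAx̄ = 387620.00 mm³, ΣAȳ = 789600.00 mm³.
x̄ = 387620.00/7520.00 = 51.55 mm; ȳ = 789600.00/7520.00 = 105.00 mm.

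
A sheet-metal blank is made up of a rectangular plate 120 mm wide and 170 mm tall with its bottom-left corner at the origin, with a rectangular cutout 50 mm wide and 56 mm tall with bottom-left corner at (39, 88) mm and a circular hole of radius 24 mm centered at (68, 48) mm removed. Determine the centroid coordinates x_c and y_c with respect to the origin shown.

x_c = 58.37 mm, y_c = 83.74 mm

Part | A | x̄ᵢ | ȳᵢ | A·x̄ᵢ | A·ȳᵢ
plate | 20400.00 | 60.00 | 85.00 | 1224000.00 | 1734000.00
hole 1 | -2800.00 | 64.00 | 116.00 | -179200.00 | -324800.00
hole 2 | -1809.56 | 68.00 | 48.00 | -123049.90 | -86858.75
Σ | 15790.44 |  |  | 921750.10 | 1322341.25
x_c = 921750.10 / 15790.44 = 58.37 mm
y_c = 1322341.25 / 15790.44 = 83.74 mm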